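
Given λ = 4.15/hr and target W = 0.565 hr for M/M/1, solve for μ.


W = 1/(μ−λ) ⇒ μ − λ = 1/W = 1/0.565 = 1.7699
μ = λ + 1/W = 4.15 + 1.7699 = 5.9199 per hr

Final: 5.9199 /hr


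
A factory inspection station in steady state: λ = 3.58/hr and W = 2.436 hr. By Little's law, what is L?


L = λW = 3.58·2.436 = 8.7209

Final: 8.7209


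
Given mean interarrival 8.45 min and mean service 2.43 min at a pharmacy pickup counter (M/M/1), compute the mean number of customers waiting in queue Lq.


λ = 60/8.45 = 7.1006 /hr
μ = 60/2.43 = 24.6914 /hr
ρ = λ/μ = 7.1006/24.6914 = 0.2876
Lq = ρ²/(1−ρ) = 0.08270/0.7124 = 0.1161

Final: 0.1161


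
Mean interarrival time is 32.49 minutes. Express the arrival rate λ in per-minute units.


λ = 1/(interarrival time) in consistent units.
1 minute = 1 min, so λ = 1/32.49 = 0.03078 per minute

Final: 0.03078 /min


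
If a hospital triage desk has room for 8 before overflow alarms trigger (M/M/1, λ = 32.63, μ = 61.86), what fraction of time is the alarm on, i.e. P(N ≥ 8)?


ρ = 32.63/61.86 = 0.5275
P(N ≥ n) = ρ^n = 0.5275^8 = 0.005993

Final: 0.005993


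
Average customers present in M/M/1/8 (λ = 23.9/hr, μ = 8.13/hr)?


ρ = 23.9/8.13 = 2.9397
L = ρ[1 − (K+1)ρ^K + Kρ^(K+1)] / [(1−ρ)(1−ρ^(K+1))]
Numerator: 2.9397·(1 − 9·5577.747405 + 8·16397.068017) = 238052.870614
Denominator: (-1.9397)·(-16396.068017) = 31803.935133
L = 238052.870614/31803.935133 = 7.4850

Final: 7.4850


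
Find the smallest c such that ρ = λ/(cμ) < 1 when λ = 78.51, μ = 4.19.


Stability requires cμ > λ ⇔ c > λ/μ.
λ/μ = 78.51/4.19 = 18.7375
Minimum integer c = ⌊18.7375⌋ + 1 = 19
Check: 19·4.19 = 79.61 > 78.51, while 18·4.19 = 75.42 ≤ 78.51

Final: 19 servers


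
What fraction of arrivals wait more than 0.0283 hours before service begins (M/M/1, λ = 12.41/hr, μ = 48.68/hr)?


ρ = 12.41/48.68 = 0.2549
P(Wq > t) = ρ·e^{−(μ−λ)t} = 0.2549·e^{−1.0264}
= 0.2549·0.358280 = 0.091336

Final: 0.091336


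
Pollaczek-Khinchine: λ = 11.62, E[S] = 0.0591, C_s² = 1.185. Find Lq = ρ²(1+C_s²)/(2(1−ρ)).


ρ = λ·E[S] = 11.62·0.0591 = 0.6867
Lq = ρ²(1+C_s²)/(2(1−ρ)) = 0.4716·(1+1.185)/(2·0.3133)
= 0.4716·2.1850/0.6265 = 1.64477

Final: 1.64477


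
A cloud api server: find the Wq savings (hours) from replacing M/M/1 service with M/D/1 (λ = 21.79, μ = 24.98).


ρ = 21.79/24.98 = 0.8723
Wq(M/M/1) = ρ/(μ−λ) = 0.8723/3.19 = 0.27345 hr
Wq(M/D/1) = ρ/(2(μ−λ)) = 0.13672 hr
Savings = 0.27345 − 0.13672 = 0.13672 hr

Final: 0.13672 hr


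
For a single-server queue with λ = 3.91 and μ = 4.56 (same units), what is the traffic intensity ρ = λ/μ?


ρ = λ/μ = 3.91/4.56 = 0.8575

Final: 0.8575


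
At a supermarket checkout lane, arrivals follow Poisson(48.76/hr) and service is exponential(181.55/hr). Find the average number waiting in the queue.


ρ = 48.76/181.55 = 0.2686
Lq = ρ²/(1−ρ) = 0.07213/0.7314 = 0.09862

Final: 0.09862


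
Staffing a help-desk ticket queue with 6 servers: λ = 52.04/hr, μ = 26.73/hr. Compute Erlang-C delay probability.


a = λ/μ = 1.9469; ρ = a/6 = 0.3245
P₀ = 0.142540 (from M/M/c formula)
C(c,a) = [a^c/(c!(1−ρ))]·P₀ = [54.45402/(720·0.6755)]·0.142540
= 0.11196·0.142540 = 0.015959

Final: 0.015959


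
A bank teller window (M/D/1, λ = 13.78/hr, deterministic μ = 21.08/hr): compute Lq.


ρ = 13.78/21.08 = 0.6537
M/D/1: Lq = ρ²/(2(1−ρ)) = 0.4273/(2·0.3463) = 0.61699

Final: 0.61699


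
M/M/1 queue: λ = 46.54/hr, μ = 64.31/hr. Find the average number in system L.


ρ = λ/μ = 46.54/64.31 = 0.7237
L = ρ/(1−ρ) = 0.7237/(1 − 0.7237) = 0.7237/0.2763 = 2.6190

Final: 2.6190


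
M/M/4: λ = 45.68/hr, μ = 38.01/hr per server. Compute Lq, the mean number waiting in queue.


a = λ/μ = 1.2018; ρ = a/4 = 0.3004
P₀ = 0.299628
Lq = P₀·a^c·ρ / (c!·(1−ρ)²) = 0.299628·2.08599·0.3004/(24·0.48937)
= 0.01599

Final: 0.01599


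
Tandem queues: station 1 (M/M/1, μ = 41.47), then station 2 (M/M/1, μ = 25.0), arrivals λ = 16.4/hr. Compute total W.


Each node sees arrival rate λ = 16.4/hr (tandem ⇒ throughput preserved).
W₁ = 1/(μ₁−λ) = 1/(41.47−16.4) = 0.03989 hr
W₂ = 1/(μ₂−λ) = 1/(25.0−16.4) = 0.11628 hr
W_total = W₁ + W₂ = 0.03989 + 0.11628 = 0.15617 hr

Final: 0.15617 hr


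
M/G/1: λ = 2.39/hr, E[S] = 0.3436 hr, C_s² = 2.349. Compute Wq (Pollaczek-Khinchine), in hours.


ρ = λ·E[S] = 2.39·0.3436 = 0.8212
E[S²] = E[S]²(1+C_s²) = 0.3436²·(1+2.349) = 0.395386
Wq = λ·E[S²]/(2(1−ρ)) = 2.39·0.395386/(2·0.1788) = 2.64260 hr

Final: 2.64260 hr


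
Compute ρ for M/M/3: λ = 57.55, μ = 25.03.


ρ = λ/(cμ) = 57.55/(3·25.03) = 57.55/75.09 = 0.7664

Final: 0.7664


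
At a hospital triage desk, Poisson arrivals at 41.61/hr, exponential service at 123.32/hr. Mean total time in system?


W = 1/(μ−λ) = 1/(123.32 − 41.61) = 1/81.71 = 0.01224 hr

Final: 0.01224 hr


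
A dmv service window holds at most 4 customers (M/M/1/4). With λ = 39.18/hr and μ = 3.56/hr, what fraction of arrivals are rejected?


ρ = λ/μ = 39.18/3.56 = 11.0056
P_K = (1−ρ)ρ^K/(1−ρ^(K+1)) = (-10.0056·14670.933034)/(1 − 161462.684345)
= -146791.751311/-161461.684345 = 0.909143

Final: 0.909143


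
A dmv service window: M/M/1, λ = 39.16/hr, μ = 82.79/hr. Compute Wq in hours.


ρ = 39.16/82.79 = 0.4730
Wq = ρ/(μ−λ) = 0.4730/(82.79 − 39.16) = 0.4730/43.63 = 0.01084 hr

Final: 0.01084 hr


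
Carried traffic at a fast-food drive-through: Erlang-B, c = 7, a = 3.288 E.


B(7,3.288) = 0.031379 (Erlang-B)
Carried load = a(1 − B) = 3.288·(1 − 0.031379) = 3.288·0.968621 = 3.1848 E

Final: 3.1848 Erlangs


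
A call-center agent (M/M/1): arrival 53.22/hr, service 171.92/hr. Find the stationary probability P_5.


ρ = 53.22/171.92 = 0.3096
P_n = (1−ρ)·ρ^n = (1 − 0.3096)·0.3096^5 = 0.6904·0.002843 = 0.001963

Final: 0.001963


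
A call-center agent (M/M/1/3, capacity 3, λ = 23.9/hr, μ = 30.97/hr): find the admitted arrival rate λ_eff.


ρ = 0.7717; P_K = (1−ρ)ρ^3/(1−ρ^4) = 0.162580
λ_eff = λ(1 − P_K) = 23.9·(1 − 0.162580) = 23.9·0.837420 = 20.0143 /hr

Final: 20.0143 /hr


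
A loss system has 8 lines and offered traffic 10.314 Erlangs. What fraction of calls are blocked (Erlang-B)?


B(c,a) = (a^c/c!) / Σ_{k=0}^{c} a^k/k!
a^8/8! = 3176.117006
Σ terms (k=0..8): 1.00000 + 10.31400 + 53.18930 + 182.86481 + 471.51690 + 972.64507 + 1671.97687 + 2463.53850 + 3176.11701 = 9003.162452
B = 3176.117006/9003.162452 = 0.352778

Final: 0.352778


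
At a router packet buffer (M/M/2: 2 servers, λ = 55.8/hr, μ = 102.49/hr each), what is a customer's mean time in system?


a = 0.5444; ρ = 0.2722; P₀ = 0.572053
Lq = P₀·a^c·ρ/(c!(1−ρ)²) = 0.04357
Wq = Lq/λ = 0.04357/55.8 = 0.0007809 hr
W = Wq + 1/μ = 0.0007809 + 0.009757 = 0.01054 hr

Final: 0.01054 hr


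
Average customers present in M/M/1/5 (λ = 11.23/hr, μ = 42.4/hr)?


ρ = 11.23/42.4 = 0.2649
L = ρ[1 − (K+1)ρ^K + Kρ^(K+1)] / [(1−ρ)(1−ρ^(K+1))]
Numerator: 0.2649·(1 − 6·0.001303 + 5·0.0003452) = 0.263244
Denominator: (0.7351)·(0.999655) = 0.734888
L = 0.263244/0.734888 = 0.3582

Final: 0.3582


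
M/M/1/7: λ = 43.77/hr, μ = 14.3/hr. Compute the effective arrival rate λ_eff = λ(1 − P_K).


ρ = 3.0608; P_K = (1−ρ)ρ^7/(1−ρ^8) = 0.673380
λ_eff = λ(1 − P_K) = 43.77·(1 − 0.673380) = 43.77·0.326620 = 14.2962 /hr

Final: 14.2962 /hr


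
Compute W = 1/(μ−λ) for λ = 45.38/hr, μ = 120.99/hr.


W = 1/(μ−λ) = 1/(120.99 − 45.38) = 1/75.61 = 0.01323 hr

Final: 0.01323 hr


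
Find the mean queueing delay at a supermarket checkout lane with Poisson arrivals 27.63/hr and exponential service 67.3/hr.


ρ = 27.63/67.3 = 0.4105
Wq = ρ/(μ−λ) = 0.4105/(67.3 − 27.63) = 0.4105/39.67 = 0.01035 hr

Final: 0.01035 hr


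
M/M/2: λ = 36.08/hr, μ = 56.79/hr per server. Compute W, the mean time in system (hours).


a = 0.6353; ρ = 0.3177; P₀ = 0.517840
Lq = P₀·a^c·ρ/(c!(1−ρ)²) = 0.07131
Wq = Lq/λ = 0.07131/36.08 = 0.001976 hr
W = Wq + 1/μ = 0.001976 + 0.01761 = 0.01959 hr

Final: 0.01959 hr


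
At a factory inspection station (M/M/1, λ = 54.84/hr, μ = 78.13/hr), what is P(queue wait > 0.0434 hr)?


ρ = 54.84/78.13 = 0.7019
P(Wq > t) = ρ·e^{−(μ−λ)t} = 0.7019·e^{−1.0108}
= 0.7019·0.363933 = 0.255447

Final: 0.255447


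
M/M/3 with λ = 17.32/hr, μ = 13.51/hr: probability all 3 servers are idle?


a = λ/μ = 17.32/13.51 = 1.2820; ρ = a/c = 0.4273
Σ_{k=0}^{2} a^k/k! (terms k=0..2) = 1.00000 + 1.28201 + 0.82178 = 3.10379
Tail: a^3/(3!(1−ρ)) = 2.10706/(6·0.5727) = 0.61324
P₀ = 1/(3.10379 + 0.61324) = 1/3.71703 = 0.269032

Final: 0.269032


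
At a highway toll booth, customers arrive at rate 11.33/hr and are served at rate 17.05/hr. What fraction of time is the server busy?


ρ = λ/μ = 11.33/17.05 = 0.6645

Final: 0.6645


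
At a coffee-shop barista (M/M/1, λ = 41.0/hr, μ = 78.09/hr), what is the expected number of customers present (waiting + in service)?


ρ = λ/μ = 41.0/78.09 = 0.5250
L = ρ/(1−ρ) = 0.5250/(1 − 0.5250) = 0.5250/0.4750 = 1.1054

Final: 1.1054


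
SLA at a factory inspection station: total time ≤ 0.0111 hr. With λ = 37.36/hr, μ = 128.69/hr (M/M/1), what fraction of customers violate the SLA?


W ~ Exponential(μ−λ) for M/M/1.
μ − λ = 128.69 − 37.36 = 91.3300
P(W > t) = e^{−(μ−λ)t} = e^{−1.0138} = 0.362851

Final: 0.362851


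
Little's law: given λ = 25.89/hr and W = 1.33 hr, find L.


L = λW = 25.89·1.33 = 34.4337

Final: 34.4337


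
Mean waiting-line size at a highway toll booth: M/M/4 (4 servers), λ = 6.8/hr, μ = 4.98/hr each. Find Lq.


a = λ/μ = 1.3655; ρ = a/4 = 0.3414
P₀ = 0.253682
Lq = P₀·a^c·ρ / (c!·(1−ρ)²) = 0.253682·3.47631·0.3414/(24·0.43380)
= 0.02892

Final: 0.02892


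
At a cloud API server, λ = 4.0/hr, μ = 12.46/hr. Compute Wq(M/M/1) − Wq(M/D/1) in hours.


ρ = 4.0/12.46 = 0.3210
Wq(M/M/1) = ρ/(μ−λ) = 0.3210/8.46 = 0.03795 hr
Wq(M/D/1) = ρ/(2(μ−λ)) = 0.01897 hr
Savings = 0.03795 − 0.01897 = 0.01897 hr

Final: 0.01897 hr


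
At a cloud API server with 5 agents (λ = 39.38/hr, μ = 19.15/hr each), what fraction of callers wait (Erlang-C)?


a = λ/μ = 2.0564; ρ = a/5 = 0.4113
P₀ = 0.126811 (from M/M/c formula)
C(c,a) = [a^c/(c!(1−ρ))]·P₀ = [36.77347/(120·0.5887)]·0.126811
= 0.52053·0.126811 = 0.066009

Final: 0.066009


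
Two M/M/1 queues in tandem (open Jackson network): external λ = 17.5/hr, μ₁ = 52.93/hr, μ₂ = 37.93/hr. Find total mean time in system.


Each node sees arrival rate λ = 17.5/hr (tandem ⇒ throughput preserved).
W₁ = 1/(μ₁−λ) = 1/(52.93−17.5) = 0.02822 hr
W₂ = 1/(μ₂−λ) = 1/(37.93−17.5) = 0.04895 hr
W_total = W₁ + W₂ = 0.02822 + 0.04895 = 0.07717 hr

Final: 0.07717 hr


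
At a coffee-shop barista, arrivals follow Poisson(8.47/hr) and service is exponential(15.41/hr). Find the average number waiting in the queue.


ρ = 8.47/15.41 = 0.5496
Lq = ρ²/(1−ρ) = 0.3021/0.4504 = 0.6708

Final: 0.6708


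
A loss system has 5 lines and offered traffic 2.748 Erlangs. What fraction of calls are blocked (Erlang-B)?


B(c,a) = (a^c/c!) / Σ_{k=0}^{c} a^k/k!
a^5/5! = 1.305877
Σ terms (k=0..5): 1.00000 + 2.74800 + 3.77575 + 3.45859 + 2.37605 + 1.30588 = 14.664269
B = 1.305877/14.664269 = 0.089052

Final: 0.089052


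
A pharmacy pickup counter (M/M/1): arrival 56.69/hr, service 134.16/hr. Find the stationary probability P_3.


ρ = 56.69/134.16 = 0.4226
P_n = (1−ρ)·ρ^n = (1 − 0.4226)·0.4226^3 = 0.5774·0.075448 = 0.043567

Final: 0.043567


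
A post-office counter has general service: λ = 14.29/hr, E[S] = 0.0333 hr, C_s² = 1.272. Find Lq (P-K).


ρ = λ·E[S] = 14.29·0.0333 = 0.4759
Lq = ρ²(1+C_s²)/(2(1−ρ)) = 0.2264·(1+1.272)/(2·0.5241)
= 0.2264·2.2720/1.0483 = 0.49077

Final: 0.49077


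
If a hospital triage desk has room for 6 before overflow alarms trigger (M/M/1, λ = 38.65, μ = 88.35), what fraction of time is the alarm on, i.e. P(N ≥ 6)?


ρ = 38.65/88.35 = 0.4375
P(N ≥ n) = ρ^n = 0.4375^6 = 0.007009

Final: 0.007009


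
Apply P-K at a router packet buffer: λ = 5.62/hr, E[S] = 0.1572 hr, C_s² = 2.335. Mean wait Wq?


ρ = λ·E[S] = 5.62·0.1572 = 0.8835
E[S²] = E[S]²(1+C_s²) = 0.1572²·(1+2.335) = 0.082414
Wq = λ·E[S²]/(2(1−ρ)) = 5.62·0.082414/(2·0.1165) = 1.98723 hr

Final: 1.98723 hr


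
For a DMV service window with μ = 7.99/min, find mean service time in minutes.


Mean service time = 1/μ = 1/7.99 minute = 0.12516 minute
In minutes: 0.12516 × 1 = 0.1252 min

Final: 0.1252 min


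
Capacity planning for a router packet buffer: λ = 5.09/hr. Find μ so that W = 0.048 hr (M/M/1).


W = 1/(μ−λ) ⇒ μ − λ = 1/W = 1/0.048 = 20.8333
μ = λ + 1/W = 5.09 + 20.8333 = 25.9233 per hr

Final: 25.9233 /hr


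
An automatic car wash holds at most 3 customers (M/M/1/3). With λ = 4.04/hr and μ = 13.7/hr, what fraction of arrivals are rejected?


ρ = λ/μ = 4.04/13.7 = 0.2949
P_K = (1−ρ)ρ^K/(1−ρ^(K+1)) = (0.7051·0.025644)/(1 − 0.007562)
= 0.018082/0.992438 = 0.018219

Final: 0.018219


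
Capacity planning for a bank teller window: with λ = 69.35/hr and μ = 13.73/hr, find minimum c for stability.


Stability requires cμ > λ ⇔ c > λ/μ.
λ/μ = 69.35/13.73 = 5.0510
Minimum integer c = ⌊5.0510⌋ + 1 = 6
Check: 6·13.73 = 82.38 > 69.35, while 5·13.73 = 68.65 ≤ 69.35

Final: 6 servers


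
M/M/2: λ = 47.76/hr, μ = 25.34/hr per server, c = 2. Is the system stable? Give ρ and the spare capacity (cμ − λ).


Total capacity cμ = 2·25.34 = 50.68/hr
ρ = λ/(cμ) = 47.76/50.68 = 0.9424
Stable ⇔ ρ < 1: YES
Spare capacity = cμ − λ = 50.68 − 47.76 = 2.92/hr

Final: ρ = 0.9424; stable; margin = 2.92/hr


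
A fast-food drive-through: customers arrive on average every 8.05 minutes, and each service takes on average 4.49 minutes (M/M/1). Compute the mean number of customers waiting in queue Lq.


λ = 60/8.05 = 7.4534 /hr
μ = 60/4.49 = 13.3630 /hr
ρ = λ/μ = 7.4534/13.3630 = 0.5578
Lq = ρ²/(1−ρ) = 0.3111/0.4422 = 0.7035

Final: 0.7035


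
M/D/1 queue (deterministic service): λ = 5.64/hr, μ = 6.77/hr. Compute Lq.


ρ = 5.64/6.77 = 0.8331
M/D/1: Lq = ρ²/(2(1−ρ)) = 0.6940/(2·0.1669) = 2.07903

Final: 2.07903


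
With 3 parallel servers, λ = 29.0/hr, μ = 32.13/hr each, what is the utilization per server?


ρ = λ/(cμ) = 29.0/(3·32.13) = 29.0/96.39 = 0.3009

Final: 0.3009


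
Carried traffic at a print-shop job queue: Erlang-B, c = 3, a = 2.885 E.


B(3,2.885) = 0.332159 (Erlang-B)
Carried load = a(1 − B) = 2.885·(1 − 0.332159) = 2.885·0.667841 = 1.9267 E

Final: 1.9267 Erlangs


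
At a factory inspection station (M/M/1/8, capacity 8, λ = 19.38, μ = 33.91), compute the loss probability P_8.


ρ = λ/μ = 19.38/33.91 = 0.5715
P_K = (1−ρ)ρ^K/(1−ρ^(K+1)) = (0.4285·0.011382)/(1 − 0.006505)
= 0.004877/0.993495 = 0.004909

Final: 0.004909


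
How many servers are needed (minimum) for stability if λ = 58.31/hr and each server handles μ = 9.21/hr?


Stability requires cμ > λ ⇔ c > λ/μ.
λ/μ = 58.31/9.21 = 6.3312
Minimum integer c = ⌊6.3312⌋ + 1 = 7
Check: 7·9.21 = 64.47 > 58.31, while 6·9.21 = 55.26 ≤ 58.31

Final: 7 servers


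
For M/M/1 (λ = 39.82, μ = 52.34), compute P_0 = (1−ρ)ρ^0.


ρ = 39.82/52.34 = 0.7608
P_n = (1−ρ)·ρ^n = (1 − 0.7608)·0.7608^0 = 0.2392·1.000000 = 0.239205

Final: 0.239205


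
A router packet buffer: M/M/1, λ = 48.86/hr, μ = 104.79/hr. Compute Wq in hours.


ρ = 48.86/104.79 = 0.4663
Wq = ρ/(μ−λ) = 0.4663/(104.79 − 48.86) = 0.4663/55.93 = 0.008337 hr

Final: 0.008337 hr


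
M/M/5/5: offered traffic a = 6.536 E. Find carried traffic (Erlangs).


B(5,6.536) = 0.396217 (Erlang-B)
Carried load = a(1 − B) = 6.536·(1 − 0.396217) = 6.536·0.603783 = 3.9463 E

Final: 3.9463 Erlangs


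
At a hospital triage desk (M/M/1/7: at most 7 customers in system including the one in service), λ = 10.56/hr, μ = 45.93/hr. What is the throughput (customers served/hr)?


ρ = 0.2299; P_K = (1−ρ)ρ^7/(1−ρ^8) = 0.00002615
λ_eff = λ(1 − P_K) = 10.56·(1 − 0.00002615) = 10.56·0.999974 = 10.5597 /hr

Final: 10.5597 /hr


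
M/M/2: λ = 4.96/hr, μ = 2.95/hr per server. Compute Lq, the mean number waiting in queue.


a = λ/μ = 1.6814; ρ = a/2 = 0.8407
P₀ = 0.086556
Lq = P₀·a^c·ρ / (c!·(1−ρ)²) = 0.086556·2.82696·0.8407/(2·0.02538)
= 4.05196

Final: 4.05196


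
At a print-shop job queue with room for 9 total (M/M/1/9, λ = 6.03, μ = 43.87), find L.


ρ = 6.03/43.87 = 0.1375
L = ρ[1 − (K+1)ρ^K + Kρ^(K+1)] / [(1−ρ)(1−ρ^(K+1))]
Numerator: 0.1375·(1 − 10·0.00000001751 + 9·0.000000002407) = 0.137452
Denominator: (0.8625)·(1.000000) = 0.862548
L = 0.137452/0.862548 = 0.1594

Final: 0.1594


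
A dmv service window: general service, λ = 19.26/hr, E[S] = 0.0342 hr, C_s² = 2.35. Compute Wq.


ρ = λ·E[S] = 19.26·0.0342 = 0.6587
E[S²] = E[S]²(1+C_s²) = 0.0342²·(1+2.35) = 0.003918
Wq = λ·E[S²]/(2(1−ρ)) = 19.26·0.003918/(2·0.3413) = 0.11055 hr

Final: 0.11055 hr


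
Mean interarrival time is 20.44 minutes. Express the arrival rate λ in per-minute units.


λ = 1/(interarrival time) in consistent units.
1 minute = 1 min, so λ = 1/20.44 = 0.04892 per minute

Final: 0.04892 /min


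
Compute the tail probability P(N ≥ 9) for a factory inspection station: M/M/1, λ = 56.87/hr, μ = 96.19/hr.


ρ = 56.87/96.19 = 0.5912
P(N ≥ n) = ρ^n = 0.5912^9 = 0.008826

Final: 0.008826


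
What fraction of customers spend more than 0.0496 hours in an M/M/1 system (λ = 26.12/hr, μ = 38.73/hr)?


W ~ Exponential(μ−λ) for M/M/1.
μ − λ = 38.73 − 26.12 = 12.6100
P(W > t) = e^{−(μ−λ)t} = e^{−0.6255} = 0.535017

Final: 0.535017


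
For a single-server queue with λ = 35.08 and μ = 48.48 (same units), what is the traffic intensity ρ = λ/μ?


ρ = λ/μ = 35.08/48.48 = 0.7236

Final: 0.7236


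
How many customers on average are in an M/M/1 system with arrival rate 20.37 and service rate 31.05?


ρ = λ/μ = 20.37/31.05 = 0.6560
L = ρ/(1−ρ) = 0.6560/(1 − 0.6560) = 0.6560/0.3440 = 1.9073

Final: 1.9073


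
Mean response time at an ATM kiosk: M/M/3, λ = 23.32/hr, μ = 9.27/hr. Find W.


a = 2.5156; ρ = 0.8385; P₀ = 0.043264
Lq = P₀·a^c·ρ/(c!(1−ρ)²) = 3.69279
Wq = Lq/λ = 3.69279/23.32 = 0.15835 hr
W = Wq + 1/μ = 0.15835 + 0.10787 = 0.26623 hr

Final: 0.26623 hr


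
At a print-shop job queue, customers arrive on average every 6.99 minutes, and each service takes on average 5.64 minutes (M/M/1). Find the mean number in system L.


λ = 60/6.99 = 8.5837 /hr
μ = 60/5.64 = 10.6383 /hr
ρ = λ/μ = 8.5837/10.6383 = 0.8069
L = ρ/(1−ρ) = 0.8069/0.1931 = 4.1778

Final: 4.1778


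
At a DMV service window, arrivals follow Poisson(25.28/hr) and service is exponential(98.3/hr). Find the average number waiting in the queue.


ρ = 25.28/98.3 = 0.2572
Lq = ρ²/(1−ρ) = 0.06614/0.7428 = 0.08903

Final: 0.08903


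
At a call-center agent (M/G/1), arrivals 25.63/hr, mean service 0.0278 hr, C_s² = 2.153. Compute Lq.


ρ = λ·E[S] = 25.63·0.0278 = 0.7125
Lq = ρ²(1+C_s²)/(2(1−ρ)) = 0.5077·(1+2.153)/(2·0.2875)
= 0.5077·3.1530/0.5750 = 2.78397

Final: 2.78397


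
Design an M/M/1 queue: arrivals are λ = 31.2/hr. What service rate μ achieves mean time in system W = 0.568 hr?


W = 1/(μ−λ) ⇒ μ − λ = 1/W = 1/0.568 = 1.7606
μ = λ + 1/W = 31.2 + 1.7606 = 32.9606 per hr

Final: 32.9606 /hr


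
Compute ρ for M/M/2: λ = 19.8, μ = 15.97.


ρ = λ/(cμ) = 19.8/(2·15.97) = 19.8/31.94 = 0.6199

Final: 0.6199


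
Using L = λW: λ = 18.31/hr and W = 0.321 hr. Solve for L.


L = λW = 18.31·0.321 = 5.8775

Final: 5.8775


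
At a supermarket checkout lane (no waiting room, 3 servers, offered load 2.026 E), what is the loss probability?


B(c,a) = (a^c/c!) / Σ_{k=0}^{c} a^k/k!
a^3/3! = 1.386012
Σ terms (k=0..3): 1.00000 + 2.02600 + 2.05234 + 1.38601 = 6.464350
B = 1.386012/6.464350 = 0.214409

Final: 0.214409


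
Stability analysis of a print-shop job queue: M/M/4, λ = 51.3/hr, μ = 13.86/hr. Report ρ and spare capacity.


Total capacity cμ = 4·13.86 = 55.44/hr
ρ = λ/(cμ) = 51.3/55.44 = 0.9253
Stable ⇔ ρ < 1: YES
Spare capacity = cμ − λ = 55.44 − 51.3 = 4.14/hr

Final: ρ = 0.9253; stable; margin = 4.14/hr


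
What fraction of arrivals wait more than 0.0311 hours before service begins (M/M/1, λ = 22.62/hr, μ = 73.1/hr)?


ρ = 22.62/73.1 = 0.3094
P(Wq > t) = ρ·e^{−(μ−λ)t} = 0.3094·e^{−1.5699}
= 0.3094·0.208060 = 0.064382

Final: 0.064382


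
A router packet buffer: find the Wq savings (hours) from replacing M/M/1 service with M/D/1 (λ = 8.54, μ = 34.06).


ρ = 8.54/34.06 = 0.2507
Wq(M/M/1) = ρ/(μ−λ) = 0.2507/25.52 = 0.009825 hr
Wq(M/D/1) = ρ/(2(μ−λ)) = 0.004912 hr
Savings = 0.009825 − 0.004912 = 0.004912 hr

Final: 0.004912 hr


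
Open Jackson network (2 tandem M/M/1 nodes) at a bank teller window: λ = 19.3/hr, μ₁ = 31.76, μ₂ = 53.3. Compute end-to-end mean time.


Each node sees arrival rate λ = 19.3/hr (tandem ⇒ throughput preserved).
W₁ = 1/(μ₁−λ) = 1/(31.76−19.3) = 0.08026 hr
W₂ = 1/(μ₂−λ) = 1/(53.3−19.3) = 0.02941 hr
W_total = W₁ + W₂ = 0.08026 + 0.02941 = 0.10967 hr

Final: 0.10967 hr


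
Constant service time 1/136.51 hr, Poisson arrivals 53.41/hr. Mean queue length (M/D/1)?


ρ = 53.41/136.51 = 0.3913
M/D/1: Lq = ρ²/(2(1−ρ)) = 0.1531/(2·0.6087) = 0.12573

Final: 0.12573


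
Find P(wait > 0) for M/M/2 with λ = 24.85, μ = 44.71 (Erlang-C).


a = λ/μ = 0.5558; ρ = a/2 = 0.2779
P₀ = 0.565065 (from M/M/c formula)
C(c,a) = [a^c/(c!(1−ρ))]·P₀ = [0.30892/(2·0.7221)]·0.565065
= 0.21390·0.565065 = 0.120869

Final: 0.120869


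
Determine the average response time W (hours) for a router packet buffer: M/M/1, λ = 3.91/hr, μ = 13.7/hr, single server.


W = 1/(μ−λ) = 1/(13.7 − 3.91) = 1/9.79 = 0.1021 hr

Final: 0.1021 hr


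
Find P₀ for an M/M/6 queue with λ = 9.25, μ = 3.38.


a = λ/μ = 9.25/3.38 = 2.7367; ρ = a/c = 0.4561
Σ_{k=0}^{5} a^k/k! (terms k=0..5) = 1.00000 + 2.73669 + 3.74473 + 3.41605 + 2.33716 + 1.27922 = 14.51384
Tail: a^6/(6!(1−ρ)) = 420.09759/(720·0.5439) = 1.07278
P₀ = 1/(14.51384 + 1.07278) = 1/15.58662 = 0.064158

Final: 0.064158


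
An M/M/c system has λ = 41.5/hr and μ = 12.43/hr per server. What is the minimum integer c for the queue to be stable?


Stability requires cμ > λ ⇔ c > λ/μ.
λ/μ = 41.5/12.43 = 3.3387
Minimum integer c = ⌊3.3387⌋ + 1 = 4
Check: 4·12.43 = 49.72 > 41.5, while 3·12.43 = 37.29 ≤ 41.5

Final: 4 servers


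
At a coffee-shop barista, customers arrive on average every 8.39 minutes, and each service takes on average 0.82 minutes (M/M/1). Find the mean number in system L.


λ = 60/8.39 = 7.1514 /hr
μ = 60/0.82 = 73.1707 /hr
ρ = λ/μ = 7.1514/73.1707 = 0.09774
L = ρ/(1−ρ) = 0.09774/0.9023 = 0.1083

Final: 0.1083


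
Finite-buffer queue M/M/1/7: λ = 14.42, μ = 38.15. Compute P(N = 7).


ρ = λ/μ = 14.42/38.15 = 0.3780
P_K = (1−ρ)ρ^K/(1−ρ^(K+1)) = (0.6220·0.001102)/(1 − 0.0004166)
= 0.0006856/0.999583 = 0.0006859

Final: 0.0006859


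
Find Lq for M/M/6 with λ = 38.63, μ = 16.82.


a = λ/μ = 2.2967; ρ = a/6 = 0.3828
P₀ = 0.100250
Lq = P₀·a^c·ρ / (c!·(1−ρ)²) = 0.100250·146.75480·0.3828/(720·0.38096)
= 0.02053

Final: 0.02053


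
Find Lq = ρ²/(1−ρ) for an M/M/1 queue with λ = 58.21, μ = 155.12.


ρ = 58.21/155.12 = 0.3753
Lq = ρ²/(1−ρ) = 0.1408/0.6247 = 0.2254

Final: 0.2254


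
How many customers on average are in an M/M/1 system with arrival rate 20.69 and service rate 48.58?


ρ = λ/μ = 20.69/48.58 = 0.4259
L = ρ/(1−ρ) = 0.4259/(1 − 0.4259) = 0.4259/0.5741 = 0.7418

Final: 0.7418


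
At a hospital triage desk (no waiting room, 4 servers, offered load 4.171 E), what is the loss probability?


B(c,a) = (a^c/c!) / Σ_{k=0}^{c} a^k/k!
a^4/4! = 12.611000
Σ terms (k=0..4): 1.00000 + 4.17100 + 8.69862 + 12.09398 + 12.61100 = 38.574602
B = 12.611000/38.574602 = 0.326925

Final: 0.326925


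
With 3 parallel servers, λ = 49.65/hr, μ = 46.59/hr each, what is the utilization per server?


ρ = λ/(cμ) = 49.65/(3·46.59) = 49.65/139.77 = 0.3552

Final: 0.3552


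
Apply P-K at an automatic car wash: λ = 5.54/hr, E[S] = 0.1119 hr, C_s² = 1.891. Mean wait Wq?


ρ = λ·E[S] = 5.54·0.1119 = 0.6199
E[S²] = E[S]²(1+C_s²) = 0.1119²·(1+1.891) = 0.036200
Wq = λ·E[S²]/(2(1−ρ)) = 5.54·0.036200/(2·0.3801) = 0.26383 hr

Final: 0.26383 hr


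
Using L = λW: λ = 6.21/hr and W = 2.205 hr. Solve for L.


L = λW = 6.21·2.205 = 13.6930

Final: 13.6930


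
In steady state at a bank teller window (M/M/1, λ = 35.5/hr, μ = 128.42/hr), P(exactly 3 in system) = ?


ρ = 35.5/128.42 = 0.2764
P_n = (1−ρ)·ρ^n = (1 − 0.2764)·0.2764^3 = 0.7236·0.021125 = 0.015285

Final: 0.015285


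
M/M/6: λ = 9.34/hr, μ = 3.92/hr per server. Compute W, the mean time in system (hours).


a = 2.3827; ρ = 0.3971; P₀ = 0.091913
Lq = P₀·a^c·ρ/(c!(1−ρ)²) = 0.02552
Wq = Lq/λ = 0.02552/9.34 = 0.002732 hr
W = Wq + 1/μ = 0.002732 + 0.25510 = 0.25783 hr

Final: 0.25783 hr


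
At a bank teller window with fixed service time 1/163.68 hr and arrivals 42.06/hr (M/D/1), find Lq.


ρ = 42.06/163.68 = 0.2570
M/D/1: Lq = ρ²/(2(1−ρ)) = 0.06603/(2·0.7430) = 0.04443

Final: 0.04443


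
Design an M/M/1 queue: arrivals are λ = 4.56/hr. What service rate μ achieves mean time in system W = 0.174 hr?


W = 1/(μ−λ) ⇒ μ − λ = 1/W = 1/0.174 = 5.7471
μ = λ + 1/W = 4.56 + 5.7471 = 10.3071 per hr

Final: 10.3071 /hr


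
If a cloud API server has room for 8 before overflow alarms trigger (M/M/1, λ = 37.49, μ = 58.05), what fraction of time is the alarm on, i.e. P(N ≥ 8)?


ρ = 37.49/58.05 = 0.6458
P(N ≥ n) = ρ^n = 0.6458^8 = 0.030263

Final: 0.030263


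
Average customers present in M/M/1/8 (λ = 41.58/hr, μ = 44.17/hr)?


ρ = 41.58/44.17 = 0.9414
L = ρ[1 − (K+1)ρ^K + Kρ^(K+1)] / [(1−ρ)(1−ρ^(K+1))]
Numerator: 0.9414·(1 − 9·0.616675 + 8·0.580515) = 0.088530
Denominator: (0.05864)·(0.419485) = 0.024597
L = 0.088530/0.024597 = 3.5992

Final: 3.5992


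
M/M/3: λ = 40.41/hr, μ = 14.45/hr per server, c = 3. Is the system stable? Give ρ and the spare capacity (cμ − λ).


Total capacity cμ = 3·14.45 = 43.35/hr
ρ = λ/(cμ) = 40.41/43.35 = 0.9322
Stable ⇔ ρ < 1: YES
Spare capacity = cμ − λ = 43.35 − 40.41 = 2.94/hr

Final: ρ = 0.9322; stable; margin = 2.94/hr


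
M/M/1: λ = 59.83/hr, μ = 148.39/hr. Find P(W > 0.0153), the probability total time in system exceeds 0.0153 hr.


W ~ Exponential(μ−λ) for M/M/1.
μ − λ = 148.39 − 59.83 = 88.5600
P(W > t) = e^{−(μ−λ)t} = e^{−1.3550} = 0.257956

Final: 0.257956


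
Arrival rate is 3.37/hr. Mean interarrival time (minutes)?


Mean interarrival time = 1/λ = 1/3.37 hour = 0.29674 hour
In minutes: 0.29674 × 60 = 17.8042 min

Final: 17.8042 min


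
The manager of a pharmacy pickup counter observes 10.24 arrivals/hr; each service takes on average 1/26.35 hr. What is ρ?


ρ = λ/μ = 10.24/26.35 = 0.3886

Final: 0.3886


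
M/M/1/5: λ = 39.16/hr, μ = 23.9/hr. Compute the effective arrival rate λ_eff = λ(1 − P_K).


ρ = 1.6385; P_K = (1−ρ)ρ^5/(1−ρ^6) = 0.410920
λ_eff = λ(1 − P_K) = 39.16·(1 − 0.410920) = 39.16·0.589080 = 23.0684 /hr

Final: 23.0684 /hr


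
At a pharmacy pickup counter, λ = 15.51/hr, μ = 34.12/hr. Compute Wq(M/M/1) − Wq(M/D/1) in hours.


ρ = 15.51/34.12 = 0.4546
Wq(M/M/1) = ρ/(μ−λ) = 0.4546/18.61 = 0.02443 hr
Wq(M/D/1) = ρ/(2(μ−λ)) = 0.01221 hr
Savings = 0.02443 − 0.01221 = 0.01221 hr

Final: 0.01221 hr


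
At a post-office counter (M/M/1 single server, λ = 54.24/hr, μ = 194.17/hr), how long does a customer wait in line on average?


ρ = 54.24/194.17 = 0.2793
Wq = ρ/(μ−λ) = 0.2793/(194.17 − 54.24) = 0.2793/139.93 = 0.001996 hr

Final: 0.001996 hr


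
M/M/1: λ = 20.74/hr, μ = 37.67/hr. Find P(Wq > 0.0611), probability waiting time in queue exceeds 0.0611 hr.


ρ = 20.74/37.67 = 0.5506
P(Wq > t) = ρ·e^{−(μ−λ)t} = 0.5506·e^{−1.0344}
= 0.5506·0.355431 = 0.195690

Final: 0.195690


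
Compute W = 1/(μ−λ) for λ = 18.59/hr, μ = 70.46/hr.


W = 1/(μ−λ) = 1/(70.46 − 18.59) = 1/51.87 = 0.01928 hr

Final: 0.01928 hr


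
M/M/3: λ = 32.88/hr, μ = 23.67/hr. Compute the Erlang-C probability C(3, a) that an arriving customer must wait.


a = λ/μ = 1.3891; ρ = a/3 = 0.4630
P₀ = 0.238900 (from M/M/c formula)
C(c,a) = [a^c/(c!(1−ρ))]·P₀ = [2.68041/(6·0.5370)]·0.238900
= 0.83196·0.238900 = 0.198755

Final: 0.198755


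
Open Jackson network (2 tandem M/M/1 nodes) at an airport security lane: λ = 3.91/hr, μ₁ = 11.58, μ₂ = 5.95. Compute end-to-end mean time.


Each node sees arrival rate λ = 3.91/hr (tandem ⇒ throughput preserved).
W₁ = 1/(μ₁−λ) = 1/(11.58−3.91) = 0.13038 hr
W₂ = 1/(μ₂−λ) = 1/(5.95−3.91) = 0.49020 hr
W_total = W₁ + W₂ = 0.13038 + 0.49020 = 0.62057 hr

Final: 0.62057 hr


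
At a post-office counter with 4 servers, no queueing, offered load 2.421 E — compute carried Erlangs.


B(4,2.421) = 0.141054 (Erlang-B)
Carried load = a(1 − B) = 2.421·(1 − 0.141054) = 2.421·0.858946 = 2.0795 E

Final: 2.0795 Erlangs


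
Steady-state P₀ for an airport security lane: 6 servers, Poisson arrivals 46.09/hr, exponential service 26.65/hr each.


a = λ/μ = 46.09/26.65 = 1.7295; ρ = a/c = 0.2882
Σ_{k=0}^{5} a^k/k! (terms k=0..5) = 1.00000 + 1.72946 + 1.49551 + 0.86214 + 0.37276 + 0.12893 = 5.58880
Tail: a^6/(6!(1−ρ)) = 26.75820/(720·0.7118) = 0.05221
P₀ = 1/(5.58880 + 0.05221) = 1/5.64101 = 0.177273

Final: 0.177273


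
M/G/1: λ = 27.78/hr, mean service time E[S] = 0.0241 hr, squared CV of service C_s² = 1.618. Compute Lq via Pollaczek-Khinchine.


ρ = λ·E[S] = 27.78·0.0241 = 0.6695
Lq = ρ²(1+C_s²)/(2(1−ρ)) = 0.4482·(1+1.618)/(2·0.3305)
= 0.4482·2.6180/0.6610 = 1.77527

Final: 1.77527


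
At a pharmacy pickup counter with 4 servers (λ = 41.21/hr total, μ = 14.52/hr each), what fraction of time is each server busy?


ρ = λ/(cμ) = 41.21/(4·14.52) = 41.21/58.08 = 0.7095

Final: 0.7095


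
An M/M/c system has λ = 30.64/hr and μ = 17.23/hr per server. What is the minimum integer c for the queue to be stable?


Stability requires cμ > λ ⇔ c > λ/μ.
λ/μ = 30.64/17.23 = 1.7783
Minimum integer c = ⌊1.7783⌋ + 1 = 2
Check: 2·17.23 = 34.46 > 30.64, while 1·17.23 = 17.23 ≤ 30.64

Final: 2 servers


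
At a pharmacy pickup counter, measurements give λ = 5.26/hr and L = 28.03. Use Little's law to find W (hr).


W = L/λ = 28.03/5.26 = 5.3289 hr

Final: 5.3289 hr


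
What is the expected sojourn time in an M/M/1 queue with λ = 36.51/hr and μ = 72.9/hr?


W = 1/(μ−λ) = 1/(72.9 − 36.51) = 1/36.39 = 0.02748 hr

Final: 0.02748 hr


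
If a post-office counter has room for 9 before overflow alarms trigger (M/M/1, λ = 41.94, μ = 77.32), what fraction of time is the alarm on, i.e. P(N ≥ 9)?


ρ = 41.94/77.32 = 0.5424
P(N ≥ n) = ρ^n = 0.5424^9 = 0.004065

Final: 0.004065


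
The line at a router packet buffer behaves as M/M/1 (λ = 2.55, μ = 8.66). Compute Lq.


ρ = 2.55/8.66 = 0.2945
Lq = ρ²/(1−ρ) = 0.08671/0.7055 = 0.1229

Final: 0.1229


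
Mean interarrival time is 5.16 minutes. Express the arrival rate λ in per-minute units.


λ = 1/(interarrival time) in consistent units.
1 minute = 1 min, so λ = 1/5.16 = 0.1938 per minute

Final: 0.1938 /min


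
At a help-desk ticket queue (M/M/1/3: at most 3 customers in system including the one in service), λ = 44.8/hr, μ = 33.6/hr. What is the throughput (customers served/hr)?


ρ = 1.3333; P_K = (1−ρ)ρ^3/(1−ρ^4) = 0.365714
λ_eff = λ(1 − P_K) = 44.8·(1 − 0.365714) = 44.8·0.634286 = 28.4160 /hr

Final: 28.4160 /hr


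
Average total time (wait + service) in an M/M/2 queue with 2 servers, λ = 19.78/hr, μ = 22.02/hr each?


a = 0.8983; ρ = 0.4491; P₀ = 0.380132
Lq = P₀·a^c·ρ/(c!(1−ρ)²) = 0.22699
Wq = Lq/λ = 0.22699/19.78 = 0.01148 hr
W = Wq + 1/μ = 0.01148 + 0.04541 = 0.05689 hr

Final: 0.05689 hr


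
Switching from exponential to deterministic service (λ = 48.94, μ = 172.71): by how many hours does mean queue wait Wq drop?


ρ = 48.94/172.71 = 0.2834
Wq(M/M/1) = ρ/(μ−λ) = 0.2834/123.77 = 0.002289 hr
Wq(M/D/1) = ρ/(2(μ−λ)) = 0.001145 hr
Savings = 0.002289 − 0.001145 = 0.001145 hr

Final: 0.001145 hr


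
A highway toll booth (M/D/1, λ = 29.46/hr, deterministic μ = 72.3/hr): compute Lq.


ρ = 29.46/72.3 = 0.4075
M/D/1: Lq = ρ²/(2(1−ρ)) = 0.1660/(2·0.5925) = 0.14010

Final: 0.14010


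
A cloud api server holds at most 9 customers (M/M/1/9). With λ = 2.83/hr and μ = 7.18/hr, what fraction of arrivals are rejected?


ρ = λ/μ = 2.83/7.18 = 0.3942
P_K = (1−ρ)ρ^K/(1−ρ^(K+1)) = (0.6058·0.0002296)/(1 − 0.00009049)
= 0.0001391/0.999910 = 0.0001391

Final: 0.0001391


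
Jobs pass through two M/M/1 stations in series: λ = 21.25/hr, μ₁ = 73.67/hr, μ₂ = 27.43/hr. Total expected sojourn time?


Each node sees arrival rate λ = 21.25/hr (tandem ⇒ throughput preserved).
W₁ = 1/(μ₁−λ) = 1/(73.67−21.25) = 0.01908 hr
W₂ = 1/(μ₂−λ) = 1/(27.43−21.25) = 0.16181 hr
W_total = W₁ + W₂ = 0.01908 + 0.16181 = 0.18089 hr

Final: 0.18089 hr


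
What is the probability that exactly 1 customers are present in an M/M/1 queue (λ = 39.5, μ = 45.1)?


ρ = 39.5/45.1 = 0.8758
P_n = (1−ρ)·ρ^n = (1 − 0.8758)·0.8758^1 = 0.1242·0.875831 = 0.108751

Final: 0.108751


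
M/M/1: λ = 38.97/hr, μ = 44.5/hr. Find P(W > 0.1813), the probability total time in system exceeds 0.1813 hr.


W ~ Exponential(μ−λ) for M/M/1.
μ − λ = 44.5 − 38.97 = 5.5300
P(W > t) = e^{−(μ−λ)t} = e^{−1.0026} = 0.366928

Final: 0.366928


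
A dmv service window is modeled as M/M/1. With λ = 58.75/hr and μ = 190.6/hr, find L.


ρ = λ/μ = 58.75/190.6 = 0.3082
L = ρ/(1−ρ) = 0.3082/(1 − 0.3082) = 0.3082/0.6918 = 0.4456

Final: 0.4456


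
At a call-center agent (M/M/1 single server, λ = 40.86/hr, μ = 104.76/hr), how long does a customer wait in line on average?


ρ = 40.86/104.76 = 0.3900
Wq = ρ/(μ−λ) = 0.3900/(104.76 − 40.86) = 0.3900/63.90 = 0.006104 hr

Final: 0.006104 hr


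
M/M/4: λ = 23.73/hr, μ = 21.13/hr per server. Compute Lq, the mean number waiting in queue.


a = λ/μ = 1.1230; ρ = a/4 = 0.2808
P₀ = 0.324476
Lq = P₀·a^c·ρ / (c!·(1−ρ)²) = 0.324476·1.59072·0.2808/(24·0.51730)
= 0.01167

Final: 0.01167


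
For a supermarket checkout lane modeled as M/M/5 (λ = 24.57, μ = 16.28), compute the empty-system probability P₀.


a = λ/μ = 24.57/16.28 = 1.5092; ρ = a/c = 0.3018
Σ_{k=0}^{4} a^k/k! (terms k=0..4) = 1.00000 + 1.50921 + 1.13886 + 0.57293 + 0.21617 = 4.43717
Tail: a^5/(5!(1−ρ)) = 7.82986/(120·0.6982) = 0.09346
P₀ = 1/(4.43717 + 0.09346) = 1/4.53063 = 0.220720

Final: 0.220720


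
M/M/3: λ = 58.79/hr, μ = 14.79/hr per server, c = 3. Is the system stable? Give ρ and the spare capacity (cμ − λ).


Total capacity cμ = 3·14.79 = 44.37/hr
ρ = λ/(cμ) = 58.79/44.37 = 1.3250
Stable ⇔ ρ < 1: NO
Spare capacity = cμ − λ = 44.37 − 58.79 = -14.42/hr

Final: ρ = 1.3250; unstable; margin = -14.42/hr


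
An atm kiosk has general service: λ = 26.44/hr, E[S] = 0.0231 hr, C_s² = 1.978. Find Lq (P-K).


ρ = λ·E[S] = 26.44·0.0231 = 0.6108
Lq = ρ²(1+C_s²)/(2(1−ρ)) = 0.3730·(1+1.978)/(2·0.3892)
= 0.3730·2.9780/0.7785 = 1.42702

Final: 1.42702


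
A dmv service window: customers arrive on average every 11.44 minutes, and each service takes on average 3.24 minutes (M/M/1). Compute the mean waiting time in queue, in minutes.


λ = 60/11.44 = 5.2448 /hr
μ = 60/3.24 = 18.5185 /hr
ρ = λ/μ = 5.2448/18.5185 = 0.2832
Wq = ρ/(μ−λ) = 0.2832/(18.5185−5.2448) = 0.02134 hr
In minutes: 0.02134·60 = 1.280 min

Final: 1.280 min


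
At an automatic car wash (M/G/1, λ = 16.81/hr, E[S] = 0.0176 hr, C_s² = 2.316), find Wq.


ρ = λ·E[S] = 16.81·0.0176 = 0.2959
E[S²] = E[S]²(1+C_s²) = 0.0176²·(1+2.316) = 0.001027
Wq = λ·E[S²]/(2(1−ρ)) = 16.81·0.001027/(2·0.7041) = 0.01226 hr

Final: 0.01226 hr


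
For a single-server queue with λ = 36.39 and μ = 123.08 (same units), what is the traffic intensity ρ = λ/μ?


ρ = λ/μ = 36.39/123.08 = 0.2957

Final: 0.2957


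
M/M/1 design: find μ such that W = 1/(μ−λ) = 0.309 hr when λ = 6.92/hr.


W = 1/(μ−λ) ⇒ μ − λ = 1/W = 1/0.309 = 3.2362
μ = λ + 1/W = 6.92 + 3.2362 = 10.1562 per hr

Final: 10.1562 /hr


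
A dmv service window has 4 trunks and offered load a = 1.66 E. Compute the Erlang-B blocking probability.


B(c,a) = (a^c/c!) / Σ_{k=0}^{c} a^k/k!
a^4/4! = 0.316389
Σ terms (k=0..4): 1.00000 + 1.66000 + 1.37780 + 0.76238 + 0.31639 = 5.116571
B = 0.316389/5.116571 = 0.061836

Final: 0.061836


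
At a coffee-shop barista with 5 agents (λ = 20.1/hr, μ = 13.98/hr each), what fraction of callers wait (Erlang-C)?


a = λ/μ = 1.4378; ρ = a/5 = 0.2876
P₀ = 0.237156 (from M/M/c formula)
C(c,a) = [a^c/(c!(1−ρ))]·P₀ = [6.14390/(120·0.7124)]·0.237156
= 0.07186·0.237156 = 0.017043

Final: 0.017043


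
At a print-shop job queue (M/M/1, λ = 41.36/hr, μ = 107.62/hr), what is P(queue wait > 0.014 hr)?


ρ = 41.36/107.62 = 0.3843
P(Wq > t) = ρ·e^{−(μ−λ)t} = 0.3843·e^{−0.9276}
= 0.3843·0.395486 = 0.151991

Final: 0.151991


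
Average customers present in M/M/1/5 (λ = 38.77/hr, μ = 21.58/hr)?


ρ = 38.77/21.58 = 1.7966
L = ρ[1 − (K+1)ρ^K + Kρ^(K+1)] / [(1−ρ)(1−ρ^(K+1))]
Numerator: 1.7966·(1 − 6·18.716378 + 5·33.625300) = 102.095947
Denominator: (-0.7966)·(-32.625300) = 25.988364
L = 102.095947/25.988364 = 3.9285

Final: 3.9285


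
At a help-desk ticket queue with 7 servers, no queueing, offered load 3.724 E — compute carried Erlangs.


B(7,3.724) = 0.049364 (Erlang-B)
Carried load = a(1 − B) = 3.724·(1 − 0.049364) = 3.724·0.950636 = 3.5402 E

Final: 3.5402 Erlangs


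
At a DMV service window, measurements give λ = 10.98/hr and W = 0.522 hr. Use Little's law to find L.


L = λW = 10.98·0.522 = 5.7316

Final: 5.7316


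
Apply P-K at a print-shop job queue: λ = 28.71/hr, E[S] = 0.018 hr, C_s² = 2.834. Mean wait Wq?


ρ = λ·E[S] = 28.71·0.018 = 0.5168
E[S²] = E[S]²(1+C_s²) = 0.018²·(1+2.834) = 0.001242
Wq = λ·E[S²]/(2(1−ρ)) = 28.71·0.001242/(2·0.4832) = 0.03690 hr

Final: 0.03690 hr


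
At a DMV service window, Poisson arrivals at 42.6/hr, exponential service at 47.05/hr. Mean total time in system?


W = 1/(μ−λ) = 1/(47.05 − 42.6) = 1/4.45 = 0.2247 hr

Final: 0.2247 hr


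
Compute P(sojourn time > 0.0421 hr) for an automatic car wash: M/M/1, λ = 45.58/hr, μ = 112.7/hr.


W ~ Exponential(μ−λ) for M/M/1.
μ − λ = 112.7 − 45.58 = 67.1200
P(W > t) = e^{−(μ−λ)t} = e^{−2.8258} = 0.059264

Final: 0.059264
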